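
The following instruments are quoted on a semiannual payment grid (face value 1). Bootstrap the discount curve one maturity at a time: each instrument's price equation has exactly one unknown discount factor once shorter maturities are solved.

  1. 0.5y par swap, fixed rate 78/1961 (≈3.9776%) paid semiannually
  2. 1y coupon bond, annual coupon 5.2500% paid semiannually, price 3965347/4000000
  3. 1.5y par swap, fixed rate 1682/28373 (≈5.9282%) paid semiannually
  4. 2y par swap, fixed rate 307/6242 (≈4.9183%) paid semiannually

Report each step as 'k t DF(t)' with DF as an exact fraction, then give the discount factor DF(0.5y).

1 1/2 1961/2000
2 1 9409/10000
3 3/2 9159/10000
4 2 9079/10000
DF(0.5y) = 1961/2000 ≈ 0.980500

step 1 [0.5y] swap r/2=39/1961: DF=(1 − 39/1961·(0))/(1+39/1961) = 1961/2000 ≈ 0.980500
step 2 [1y] bond c/2=21/800: DF=(3965347/4000000 − 21/800·(0.980500))/(1+21/800) = 9409/10000 ≈ 0.940900
step 3 [1.5y] swap r/2=841/28373: DF=(1 − 841/28373·(0.980500+0.940900))/(1+841/28373) = 9159/10000 ≈ 0.915900
step 4 [2y] swap r/2=307/12484: DF=(1 − 307/12484·(0.980500+0.940900+0.915900))/(1+307/12484) = 9079/10000 ≈ 0.907900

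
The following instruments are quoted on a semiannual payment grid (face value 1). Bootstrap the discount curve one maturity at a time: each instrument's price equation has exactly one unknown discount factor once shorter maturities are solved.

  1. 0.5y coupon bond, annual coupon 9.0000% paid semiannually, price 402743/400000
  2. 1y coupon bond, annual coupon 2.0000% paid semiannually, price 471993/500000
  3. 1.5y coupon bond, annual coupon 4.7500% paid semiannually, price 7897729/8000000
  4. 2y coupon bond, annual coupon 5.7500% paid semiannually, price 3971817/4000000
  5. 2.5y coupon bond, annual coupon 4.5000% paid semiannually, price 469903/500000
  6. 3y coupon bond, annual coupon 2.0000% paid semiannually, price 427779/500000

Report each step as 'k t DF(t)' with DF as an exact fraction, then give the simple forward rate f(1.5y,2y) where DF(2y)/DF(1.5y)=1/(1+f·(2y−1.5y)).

1 1/2 1927/2000
2 1 9251/10000
3 3/2 1841/2000
4 2 8867/10000
5 5/2 4189/5000
6 3 4011/5000
f(1.5y,2y) = ((1841/2000)/(8867/10000) − 1)/(1/2) = 676/8867 ≈ 7.6238%

step 1 [0.5y] bond c/2=9/200: DF=(402743/400000 − 9/200·(0))/(1+9/200) = 1927/2000 ≈ 0.963500
step 2 [1y] bond c/2=1/100: DF=(471993/500000 − 1/100·(0.963500))/(1+1/100) = 9251/10000 ≈ 0.925100
step 3 [1.5y] bond c/2=19/800: DF=(7897729/8000000 − 19/800·(0.963500+0.925100))/(1+19/800) = 1841/2000 ≈ 0.920500
step 4 [2y] bond c/2=23/800: DF=(3971817/4000000 − 23/800·(0.963500+0.925100+0.920500))/(1+23/800) = 8867/10000 ≈ 0.886700
step 5 [2.5y] bond c/2=9/400: DF=(469903/500000 − 9/400·(0.963500+0.925100+0.920500+0.886700))/(1+9/400) = 4189/5000 ≈ 0.837800
step 6 [3y] bond c/2=1/100: DF=(427779/500000 − 1/100·(0.963500+0.925100+0.920500+0.886700+0.837800))/(1+1/100) = 4011/5000 ≈ 0.802200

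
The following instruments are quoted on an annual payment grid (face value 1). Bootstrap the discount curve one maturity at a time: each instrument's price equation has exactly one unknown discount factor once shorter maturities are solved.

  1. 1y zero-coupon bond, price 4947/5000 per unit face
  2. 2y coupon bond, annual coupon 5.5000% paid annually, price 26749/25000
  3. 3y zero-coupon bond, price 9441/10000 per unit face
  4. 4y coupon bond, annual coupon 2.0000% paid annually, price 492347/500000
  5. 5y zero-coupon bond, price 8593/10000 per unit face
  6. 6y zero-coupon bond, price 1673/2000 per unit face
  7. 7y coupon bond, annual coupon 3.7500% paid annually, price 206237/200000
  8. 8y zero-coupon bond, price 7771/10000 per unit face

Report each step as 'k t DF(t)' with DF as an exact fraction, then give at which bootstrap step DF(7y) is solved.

step 1 [1y] zero: DF = P = 4947/5000 ≈ 0.989400
step 2 [2y] bond c/1=11/200: DF=(26749/25000 − 11/200·(0.989400))/(1+11/200) = 4813/5000 ≈ 0.962600
step 3 [3y] zero: DF = P = 9441/10000 ≈ 0.944100
step 4 [4y] bond c/1=1/50: DF=(492347/500000 − 1/50·(0.989400+0.962600+0.944100))/(1+1/50) = 4543/5000 ≈ 0.908600
step 5 [5y] zero: DF = P = 8593/10000 ≈ 0.859300
step 6 [6y] zero: DF = P = 1673/2000 ≈ 0.836500
step 7 [7y] bond c/1=3/80: DF=(206237/200000 − 3/80·(0.989400+0.962600+0.944100+0.908600+0.859300+0.836500))/(1+3/80) = 7951/10000 ≈ 0.795100
step 8 [8y] zero: DF = P = 7771/10000 ≈ 0.777100

1 1 4947/5000
2 2 4813/5000
3 3 9441/10000
4 4 4543/5000
5 5 8593/10000
6 6 1673/2000
7 7 7951/10000
8 8 7771/10000
DF(7y) is solved at step 7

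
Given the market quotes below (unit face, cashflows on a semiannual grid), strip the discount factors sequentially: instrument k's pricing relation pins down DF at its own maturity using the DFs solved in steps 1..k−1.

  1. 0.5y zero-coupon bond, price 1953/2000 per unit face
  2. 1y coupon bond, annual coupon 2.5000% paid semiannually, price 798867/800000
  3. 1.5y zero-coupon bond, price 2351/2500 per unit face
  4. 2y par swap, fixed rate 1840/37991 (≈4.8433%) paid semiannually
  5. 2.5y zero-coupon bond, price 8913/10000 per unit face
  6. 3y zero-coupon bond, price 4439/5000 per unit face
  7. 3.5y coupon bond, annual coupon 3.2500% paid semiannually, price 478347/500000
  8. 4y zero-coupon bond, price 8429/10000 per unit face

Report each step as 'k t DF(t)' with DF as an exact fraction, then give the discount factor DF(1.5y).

step 1 [0.5y] zero: DF = P = 1953/2000 ≈ 0.976500
step 2 [1y] bond c/2=1/80: DF=(798867/800000 − 1/80·(0.976500))/(1+1/80) = 4871/5000 ≈ 0.974200
step 3 [1.5y] zero: DF = P = 2351/2500 ≈ 0.940400
step 4 [2y] swap r/2=920/37991: DF=(1 − 920/37991·(0.976500+0.974200+0.940400))/(1+920/37991) = 227/250 ≈ 0.908000
step 5 [2.5y] zero: DF = P = 8913/10000 ≈ 0.891300
step 6 [3y] zero: DF = P = 4439/5000 ≈ 0.887800
step 7 [3.5y] bond c/2=13/800: DF=(478347/500000 − 13/800·(0.976500+0.974200+0.940400+0.908000+0.891300+0.887800))/(1+13/800) = 4261/5000 ≈ 0.852200
step 8 [4y] zero: DF = P = 8429/10000 ≈ 0.842900

1 1/2 1953/2000
2 1 4871/5000
3 3/2 2351/2500
4 2 227/250
5 5/2 8913/10000
6 3 4439/5000
7 7/2 4261/5000
8 4 8429/10000
DF(1.5y) = 2351/2500 ≈ 0.940400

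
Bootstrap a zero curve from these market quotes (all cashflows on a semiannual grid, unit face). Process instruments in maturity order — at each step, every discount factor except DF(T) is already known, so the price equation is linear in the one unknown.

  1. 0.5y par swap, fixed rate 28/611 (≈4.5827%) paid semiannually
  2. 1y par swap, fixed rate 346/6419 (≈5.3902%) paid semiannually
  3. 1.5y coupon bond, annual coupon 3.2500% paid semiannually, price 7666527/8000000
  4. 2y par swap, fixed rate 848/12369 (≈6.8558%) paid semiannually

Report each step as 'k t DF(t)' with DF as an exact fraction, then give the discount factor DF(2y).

step 1 [0.5y] swap r/2=14/611: DF=(1 − 14/611·(0))/(1+14/611) = 611/625 ≈ 0.977600
step 2 [1y] swap r/2=173/6419: DF=(1 − 173/6419·(0.977600))/(1+173/6419) = 9481/10000 ≈ 0.948100
step 3 [1.5y] bond c/2=13/800: DF=(7666527/8000000 − 13/800·(0.977600+0.948100))/(1+13/800) = 4561/5000 ≈ 0.912200
step 4 [2y] swap r/2=424/12369: DF=(1 − 424/12369·(0.977600+0.948100+0.912200))/(1+424/12369) = 1091/1250 ≈ 0.872800

1 1/2 611/625
2 1 9481/10000
3 3/2 4561/5000
4 2 1091/1250
DF(2y) = 1091/1250 ≈ 0.872800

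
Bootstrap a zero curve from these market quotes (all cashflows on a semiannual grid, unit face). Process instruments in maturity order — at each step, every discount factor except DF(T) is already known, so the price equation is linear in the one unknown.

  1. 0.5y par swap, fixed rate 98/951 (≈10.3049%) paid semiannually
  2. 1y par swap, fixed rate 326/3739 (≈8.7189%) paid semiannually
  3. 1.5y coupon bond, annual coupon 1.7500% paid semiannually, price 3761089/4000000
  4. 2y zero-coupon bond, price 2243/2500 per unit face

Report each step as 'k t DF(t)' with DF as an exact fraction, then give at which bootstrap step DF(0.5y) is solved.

step 1 [0.5y] swap r/2=49/951: DF=(1 − 49/951·(0))/(1+49/951) = 951/1000 ≈ 0.951000
step 2 [1y] swap r/2=163/3739: DF=(1 − 163/3739·(0.951000))/(1+163/3739) = 1837/2000 ≈ 0.918500
step 3 [1.5y] bond c/2=7/800: DF=(3761089/4000000 − 7/800·(0.951000+0.918500))/(1+7/800) = 9159/10000 ≈ 0.915900
step 4 [2y] zero: DF = P = 2243/2500 ≈ 0.897200

1 1/2 951/1000
2 1 1837/2000
3 3/2 9159/10000
4 2 2243/2500
DF(0.5y) is solved at step 1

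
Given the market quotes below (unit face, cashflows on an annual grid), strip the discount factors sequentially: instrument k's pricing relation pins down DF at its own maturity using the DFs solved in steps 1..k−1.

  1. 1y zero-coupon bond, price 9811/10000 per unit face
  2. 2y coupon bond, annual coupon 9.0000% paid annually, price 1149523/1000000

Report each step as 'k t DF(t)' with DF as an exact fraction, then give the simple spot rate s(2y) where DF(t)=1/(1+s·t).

1 1 9811/10000
2 2 1217/1250
s(2y) = (1/(1217/1250) − 1)/(2) = 33/2434 ≈ 1.3558%

step 1 [1y] zero: DF = P = 9811/10000 ≈ 0.981100
step 2 [2y] bond c/1=9/100: DF=(1149523/1000000 − 9/100·(0.981100))/(1+9/100) = 1217/1250 ≈ 0.973600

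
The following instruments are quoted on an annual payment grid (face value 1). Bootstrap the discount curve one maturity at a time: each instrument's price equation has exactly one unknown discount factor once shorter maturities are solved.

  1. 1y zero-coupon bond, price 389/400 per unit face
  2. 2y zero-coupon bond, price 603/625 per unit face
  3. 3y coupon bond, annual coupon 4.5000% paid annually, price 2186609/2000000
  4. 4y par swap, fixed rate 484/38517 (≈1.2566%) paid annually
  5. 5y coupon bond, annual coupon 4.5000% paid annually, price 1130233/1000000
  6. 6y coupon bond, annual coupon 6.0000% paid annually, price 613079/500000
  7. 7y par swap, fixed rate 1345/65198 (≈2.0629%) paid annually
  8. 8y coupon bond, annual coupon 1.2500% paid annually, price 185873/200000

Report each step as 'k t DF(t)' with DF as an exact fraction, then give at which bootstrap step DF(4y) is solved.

1 1 389/400
2 2 603/625
3 3 2407/2500
4 4 2379/2500
5 5 9157/10000
6 6 8869/10000
7 7 1731/2000
8 8 4187/5000
DF(4y) is solved at step 4

step 1 [1y] zero: DF = P = 389/400 ≈ 0.972500
step 2 [2y] zero: DF = P = 603/625 ≈ 0.964800
step 3 [3y] bond c/1=9/200: DF=(2186609/2000000 − 9/200·(0.972500+0.964800))/(1+9/200) = 2407/2500 ≈ 0.962800
step 4 [4y] swap r/1=484/38517: DF=(1 − 484/38517·(0.972500+0.964800+0.962800))/(1+484/38517) = 2379/2500 ≈ 0.951600
step 5 [5y] bond c/1=9/200: DF=(1130233/1000000 − 9/200·(0.972500+0.964800+0.962800+0.951600))/(1+9/200) = 9157/10000 ≈ 0.915700
step 6 [6y] bond c/1=3/50: DF=(613079/500000 − 3/50·(0.972500+0.964800+0.962800+0.951600+0.915700))/(1+3/50) = 8869/10000 ≈ 0.886900
step 7 [7y] swap r/1=1345/65198: DF=(1 − 1345/65198·(0.972500+0.964800+0.962800+0.951600+0.915700+0.886900))/(1+1345/65198) = 1731/2000 ≈ 0.865500
step 8 [8y] bond c/1=1/80: DF=(185873/200000 − 1/80·(0.972500+0.964800+0.962800+0.951600+0.915700+0.886900+0.865500))/(1+1/80) = 4187/5000 ≈ 0.837400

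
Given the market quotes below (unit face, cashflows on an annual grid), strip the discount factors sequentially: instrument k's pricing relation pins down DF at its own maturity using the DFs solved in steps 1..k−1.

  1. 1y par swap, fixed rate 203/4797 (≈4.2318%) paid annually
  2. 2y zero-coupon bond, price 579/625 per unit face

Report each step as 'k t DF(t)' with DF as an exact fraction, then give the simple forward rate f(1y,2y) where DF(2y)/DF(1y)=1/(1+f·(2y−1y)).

step 1 [1y] swap r/1=203/4797: DF=(1 − 203/4797·(0))/(1+203/4797) = 4797/5000 ≈ 0.959400
step 2 [2y] zero: DF = P = 579/625 ≈ 0.926400

1 1 4797/5000
2 2 579/625
f(1y,2y) = ((4797/5000)/(579/625) − 1)/(1) = 55/1544 ≈ 3.5622%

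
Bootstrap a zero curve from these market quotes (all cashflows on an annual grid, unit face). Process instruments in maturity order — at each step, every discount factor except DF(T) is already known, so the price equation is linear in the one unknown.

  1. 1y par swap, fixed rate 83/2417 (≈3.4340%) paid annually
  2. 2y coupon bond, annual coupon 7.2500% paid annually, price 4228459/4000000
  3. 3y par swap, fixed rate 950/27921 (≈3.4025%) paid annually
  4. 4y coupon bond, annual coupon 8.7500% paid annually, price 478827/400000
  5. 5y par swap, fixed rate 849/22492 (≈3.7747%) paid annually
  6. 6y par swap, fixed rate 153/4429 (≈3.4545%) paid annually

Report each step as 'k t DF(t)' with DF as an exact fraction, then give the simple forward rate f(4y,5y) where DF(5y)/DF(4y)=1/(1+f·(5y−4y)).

step 1 [1y] swap r/1=83/2417: DF=(1 − 83/2417·(0))/(1+83/2417) = 2417/2500 ≈ 0.966800
step 2 [2y] bond c/1=29/400: DF=(4228459/4000000 − 29/400·(0.966800))/(1+29/400) = 9203/10000 ≈ 0.920300
step 3 [3y] swap r/1=950/27921: DF=(1 − 950/27921·(0.966800+0.920300))/(1+950/27921) = 181/200 ≈ 0.905000
step 4 [4y] bond c/1=7/80: DF=(478827/400000 − 7/80·(0.966800+0.920300+0.905000))/(1+7/80) = 8761/10000 ≈ 0.876100
step 5 [5y] swap r/1=849/22492: DF=(1 − 849/22492·(0.966800+0.920300+0.905000+0.876100))/(1+849/22492) = 4151/5000 ≈ 0.830200
step 6 [6y] swap r/1=153/4429: DF=(1 − 153/4429·(0.966800+0.920300+0.905000+0.876100+0.830200))/(1+153/4429) = 2041/2500 ≈ 0.816400

1 1 2417/2500
2 2 9203/10000
3 3 181/200
4 4 8761/10000
5 5 4151/5000
6 6 2041/2500
f(4y,5y) = ((8761/10000)/(4151/5000) − 1)/(1) = 459/8302 ≈ 5.5288%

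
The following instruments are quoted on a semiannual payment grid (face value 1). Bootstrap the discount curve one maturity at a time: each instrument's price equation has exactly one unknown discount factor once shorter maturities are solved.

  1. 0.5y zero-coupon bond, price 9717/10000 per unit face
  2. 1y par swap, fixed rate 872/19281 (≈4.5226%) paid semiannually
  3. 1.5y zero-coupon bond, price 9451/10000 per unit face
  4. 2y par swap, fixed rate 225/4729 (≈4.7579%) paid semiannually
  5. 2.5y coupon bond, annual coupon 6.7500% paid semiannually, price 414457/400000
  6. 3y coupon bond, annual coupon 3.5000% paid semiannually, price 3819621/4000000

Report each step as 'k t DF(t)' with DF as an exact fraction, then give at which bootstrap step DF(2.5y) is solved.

1 1/2 9717/10000
2 1 2391/2500
3 3/2 9451/10000
4 2 91/100
5 5/2 2197/2500
6 3 8583/10000
DF(2.5y) is solved at step 5

step 1 [0.5y] zero: DF = P = 9717/10000 ≈ 0.971700
step 2 [1y] swap r/2=436/19281: DF=(1 − 436/19281·(0.971700))/(1+436/19281) = 2391/2500 ≈ 0.956400
step 3 [1.5y] zero: DF = P = 9451/10000 ≈ 0.945100
step 4 [2y] swap r/2=225/9458: DF=(1 − 225/9458·(0.971700+0.956400+0.945100))/(1+225/9458) = 91/100 ≈ 0.910000
step 5 [2.5y] bond c/2=27/800: DF=(414457/400000 − 27/800·(0.971700+0.956400+0.945100+0.910000))/(1+27/800) = 2197/2500 ≈ 0.878800
step 6 [3y] bond c/2=7/400: DF=(3819621/4000000 − 7/400·(0.971700+0.956400+0.945100+0.910000+0.878800))/(1+7/400) = 8583/10000 ≈ 0.858300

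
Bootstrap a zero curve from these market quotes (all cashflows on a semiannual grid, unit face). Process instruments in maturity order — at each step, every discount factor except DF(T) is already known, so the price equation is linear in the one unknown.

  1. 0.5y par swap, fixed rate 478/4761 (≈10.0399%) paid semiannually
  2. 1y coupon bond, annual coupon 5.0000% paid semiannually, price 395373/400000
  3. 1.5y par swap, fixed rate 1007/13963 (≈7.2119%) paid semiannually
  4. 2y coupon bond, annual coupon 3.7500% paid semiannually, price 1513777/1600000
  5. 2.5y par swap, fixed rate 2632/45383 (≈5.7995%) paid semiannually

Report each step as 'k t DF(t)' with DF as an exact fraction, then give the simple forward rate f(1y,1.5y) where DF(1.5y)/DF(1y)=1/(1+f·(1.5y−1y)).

step 1 [0.5y] swap r/2=239/4761: DF=(1 − 239/4761·(0))/(1+239/4761) = 4761/5000 ≈ 0.952200
step 2 [1y] bond c/2=1/40: DF=(395373/400000 − 1/40·(0.952200))/(1+1/40) = 9411/10000 ≈ 0.941100
step 3 [1.5y] swap r/2=1007/27926: DF=(1 − 1007/27926·(0.952200+0.941100))/(1+1007/27926) = 8993/10000 ≈ 0.899300
step 4 [2y] bond c/2=3/160: DF=(1513777/1600000 − 3/160·(0.952200+0.941100+0.899300))/(1+3/160) = 8773/10000 ≈ 0.877300
step 5 [2.5y] swap r/2=1316/45383: DF=(1 − 1316/45383·(0.952200+0.941100+0.899300+0.877300))/(1+1316/45383) = 2171/2500 ≈ 0.868400

1 1/2 4761/5000
2 1 9411/10000
3 3/2 8993/10000
4 2 8773/10000
5 5/2 2171/2500
f(1y,1.5y) = ((9411/10000)/(8993/10000) − 1)/(1/2) = 836/8993 ≈ 9.2961%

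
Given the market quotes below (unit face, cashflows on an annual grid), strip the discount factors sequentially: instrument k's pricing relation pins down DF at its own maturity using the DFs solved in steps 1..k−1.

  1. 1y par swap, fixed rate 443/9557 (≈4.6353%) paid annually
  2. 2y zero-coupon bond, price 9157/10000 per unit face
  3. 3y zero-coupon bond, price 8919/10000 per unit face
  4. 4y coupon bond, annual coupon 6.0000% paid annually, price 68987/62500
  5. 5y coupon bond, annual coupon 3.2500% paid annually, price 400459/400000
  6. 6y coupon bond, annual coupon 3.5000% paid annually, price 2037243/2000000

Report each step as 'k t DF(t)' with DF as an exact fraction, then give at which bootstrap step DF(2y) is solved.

step 1 [1y] swap r/1=443/9557: DF=(1 − 443/9557·(0))/(1+443/9557) = 9557/10000 ≈ 0.955700
step 2 [2y] zero: DF = P = 9157/10000 ≈ 0.915700
step 3 [3y] zero: DF = P = 8919/10000 ≈ 0.891900
step 4 [4y] bond c/1=3/50: DF=(68987/62500 − 3/50·(0.955700+0.915700+0.891900))/(1+3/50) = 8849/10000 ≈ 0.884900
step 5 [5y] bond c/1=13/400: DF=(400459/400000 − 13/400·(0.955700+0.915700+0.891900+0.884900))/(1+13/400) = 2137/2500 ≈ 0.854800
step 6 [6y] bond c/1=7/200: DF=(2037243/2000000 − 7/200·(0.955700+0.915700+0.891900+0.884900+0.854800))/(1+7/200) = 8319/10000 ≈ 0.831900

1 1 9557/10000
2 2 9157/10000
3 3 8919/10000
4 4 8849/10000
5 5 2137/2500
6 6 8319/10000
DF(2y) is solved at step 2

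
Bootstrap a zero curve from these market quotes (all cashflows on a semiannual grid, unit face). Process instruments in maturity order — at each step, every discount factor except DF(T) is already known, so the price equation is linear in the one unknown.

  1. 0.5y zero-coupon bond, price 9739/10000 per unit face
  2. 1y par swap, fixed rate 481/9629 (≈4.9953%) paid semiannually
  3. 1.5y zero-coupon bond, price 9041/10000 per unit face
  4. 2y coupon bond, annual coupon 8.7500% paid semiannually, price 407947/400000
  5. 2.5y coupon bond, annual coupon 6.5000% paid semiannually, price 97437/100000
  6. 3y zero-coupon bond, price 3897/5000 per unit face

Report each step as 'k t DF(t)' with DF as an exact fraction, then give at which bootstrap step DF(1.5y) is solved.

1 1/2 9739/10000
2 1 9519/10000
3 3/2 9041/10000
4 2 1717/2000
5 5/2 2069/2500
6 3 3897/5000
DF(1.5y) is solved at step 3

step 1 [0.5y] zero: DF = P = 9739/10000 ≈ 0.973900
step 2 [1y] swap r/2=481/19258: DF=(1 − 481/19258·(0.973900))/(1+481/19258) = 9519/10000 ≈ 0.951900
step 3 [1.5y] zero: DF = P = 9041/10000 ≈ 0.904100
step 4 [2y] bond c/2=7/160: DF=(407947/400000 − 7/160·(0.973900+0.951900+0.904100))/(1+7/160) = 1717/2000 ≈ 0.858500
step 5 [2.5y] bond c/2=13/400: DF=(97437/100000 − 13/400·(0.973900+0.951900+0.904100+0.858500))/(1+13/400) = 2069/2500 ≈ 0.827600
step 6 [3y] zero: DF = P = 3897/5000 ≈ 0.779400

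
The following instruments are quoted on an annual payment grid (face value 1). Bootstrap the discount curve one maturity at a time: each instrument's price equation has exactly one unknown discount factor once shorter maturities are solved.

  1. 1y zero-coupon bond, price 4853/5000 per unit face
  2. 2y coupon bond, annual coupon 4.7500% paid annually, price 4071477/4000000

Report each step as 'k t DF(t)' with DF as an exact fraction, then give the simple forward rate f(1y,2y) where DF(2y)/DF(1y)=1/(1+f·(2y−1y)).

1 1 4853/5000
2 2 9277/10000
f(1y,2y) = ((4853/5000)/(9277/10000) − 1)/(1) = 429/9277 ≈ 4.6243%

step 1 [1y] zero: DF = P = 4853/5000 ≈ 0.970600
step 2 [2y] bond c/1=19/400: DF=(4071477/4000000 − 19/400·(0.970600))/(1+19/400) = 9277/10000 ≈ 0.927700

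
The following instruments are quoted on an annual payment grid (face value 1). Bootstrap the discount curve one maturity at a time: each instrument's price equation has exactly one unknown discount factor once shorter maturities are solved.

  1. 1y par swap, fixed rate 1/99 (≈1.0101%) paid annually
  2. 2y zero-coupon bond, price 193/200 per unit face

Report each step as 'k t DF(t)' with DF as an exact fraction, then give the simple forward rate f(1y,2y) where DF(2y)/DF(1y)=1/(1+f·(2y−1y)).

1 1 99/100
2 2 193/200
f(1y,2y) = ((99/100)/(193/200) − 1)/(1) = 5/193 ≈ 2.5907%

step 1 [1y] swap r/1=1/99: DF=(1 − 1/99·(0))/(1+1/99) = 99/100 ≈ 0.990000
step 2 [2y] zero: DF = P = 193/200 ≈ 0.965000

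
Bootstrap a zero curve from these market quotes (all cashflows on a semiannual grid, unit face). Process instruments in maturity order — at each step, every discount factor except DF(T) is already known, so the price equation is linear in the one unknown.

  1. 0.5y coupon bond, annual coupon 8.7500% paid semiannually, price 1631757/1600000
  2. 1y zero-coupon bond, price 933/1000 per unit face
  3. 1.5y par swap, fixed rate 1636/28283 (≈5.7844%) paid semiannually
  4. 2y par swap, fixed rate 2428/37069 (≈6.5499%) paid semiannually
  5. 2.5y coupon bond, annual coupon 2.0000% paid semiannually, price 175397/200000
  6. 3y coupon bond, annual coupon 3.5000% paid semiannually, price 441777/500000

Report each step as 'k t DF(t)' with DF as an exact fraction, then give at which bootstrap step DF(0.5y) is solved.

step 1 [0.5y] bond c/2=7/160: DF=(1631757/1600000 − 7/160·(0))/(1+7/160) = 9771/10000 ≈ 0.977100
step 2 [1y] zero: DF = P = 933/1000 ≈ 0.933000
step 3 [1.5y] swap r/2=818/28283: DF=(1 − 818/28283·(0.977100+0.933000))/(1+818/28283) = 4591/5000 ≈ 0.918200
step 4 [2y] swap r/2=1214/37069: DF=(1 − 1214/37069·(0.977100+0.933000+0.918200))/(1+1214/37069) = 4393/5000 ≈ 0.878600
step 5 [2.5y] bond c/2=1/100: DF=(175397/200000 − 1/100·(0.977100+0.933000+0.918200+0.878600))/(1+1/100) = 2079/2500 ≈ 0.831600
step 6 [3y] bond c/2=7/400: DF=(441777/500000 − 7/400·(0.977100+0.933000+0.918200+0.878600+0.831600))/(1+7/400) = 7903/10000 ≈ 0.790300

1 1/2 9771/10000
2 1 933/1000
3 3/2 4591/5000
4 2 4393/5000
5 5/2 2079/2500
6 3 7903/10000
DF(0.5y) is solved at step 1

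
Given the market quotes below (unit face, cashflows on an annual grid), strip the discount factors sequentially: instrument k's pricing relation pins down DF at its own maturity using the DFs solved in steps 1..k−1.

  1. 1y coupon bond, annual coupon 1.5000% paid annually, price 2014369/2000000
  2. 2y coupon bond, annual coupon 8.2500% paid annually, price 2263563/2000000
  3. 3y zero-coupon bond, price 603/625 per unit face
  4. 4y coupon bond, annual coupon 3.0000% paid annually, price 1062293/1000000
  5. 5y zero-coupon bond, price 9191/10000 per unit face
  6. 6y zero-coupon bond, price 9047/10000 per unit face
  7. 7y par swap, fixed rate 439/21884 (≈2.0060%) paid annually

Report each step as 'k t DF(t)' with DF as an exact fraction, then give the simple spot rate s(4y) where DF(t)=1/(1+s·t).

step 1 [1y] bond c/1=3/200: DF=(2014369/2000000 − 3/200·(0))/(1+3/200) = 9923/10000 ≈ 0.992300
step 2 [2y] bond c/1=33/400: DF=(2263563/2000000 − 33/400·(0.992300))/(1+33/400) = 9699/10000 ≈ 0.969900
step 3 [3y] zero: DF = P = 603/625 ≈ 0.964800
step 4 [4y] bond c/1=3/100: DF=(1062293/1000000 − 3/100·(0.992300+0.969900+0.964800))/(1+3/100) = 9461/10000 ≈ 0.946100
step 5 [5y] zero: DF = P = 9191/10000 ≈ 0.919100
step 6 [6y] zero: DF = P = 9047/10000 ≈ 0.904700
step 7 [7y] swap r/1=439/21884: DF=(1 − 439/21884·(0.992300+0.969900+0.964800+0.946100+0.919100+0.904700))/(1+439/21884) = 8683/10000 ≈ 0.868300

1 1 9923/10000
2 2 9699/10000
3 3 603/625
4 4 9461/10000
5 5 9191/10000
6 6 9047/10000
7 7 8683/10000
s(4y) = (1/(9461/10000) − 1)/(4) = 539/37844 ≈ 1.4243%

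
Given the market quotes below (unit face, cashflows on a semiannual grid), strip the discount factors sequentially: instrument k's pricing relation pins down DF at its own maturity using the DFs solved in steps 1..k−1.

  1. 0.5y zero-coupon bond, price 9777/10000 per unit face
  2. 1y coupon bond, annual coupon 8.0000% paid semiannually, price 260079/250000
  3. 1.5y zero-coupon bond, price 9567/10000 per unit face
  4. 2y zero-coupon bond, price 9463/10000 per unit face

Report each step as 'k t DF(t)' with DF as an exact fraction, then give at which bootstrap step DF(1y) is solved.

step 1 [0.5y] zero: DF = P = 9777/10000 ≈ 0.977700
step 2 [1y] bond c/2=1/25: DF=(260079/250000 − 1/25·(0.977700))/(1+1/25) = 9627/10000 ≈ 0.962700
step 3 [1.5y] zero: DF = P = 9567/10000 ≈ 0.956700
step 4 [2y] zero: DF = P = 9463/10000 ≈ 0.946300

1 1/2 9777/10000
2 1 9627/10000
3 3/2 9567/10000
4 2 9463/10000
DF(1y) is solved at step 2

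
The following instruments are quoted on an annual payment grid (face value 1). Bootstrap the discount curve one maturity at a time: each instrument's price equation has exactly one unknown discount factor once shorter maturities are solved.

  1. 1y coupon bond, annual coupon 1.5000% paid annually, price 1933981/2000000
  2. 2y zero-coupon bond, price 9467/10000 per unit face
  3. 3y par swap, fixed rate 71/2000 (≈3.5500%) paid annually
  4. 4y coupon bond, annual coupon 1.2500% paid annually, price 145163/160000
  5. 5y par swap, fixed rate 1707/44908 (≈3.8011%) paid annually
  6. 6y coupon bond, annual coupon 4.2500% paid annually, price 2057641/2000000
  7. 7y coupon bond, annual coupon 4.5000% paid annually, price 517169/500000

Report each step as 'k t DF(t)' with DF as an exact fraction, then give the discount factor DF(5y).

step 1 [1y] bond c/1=3/200: DF=(1933981/2000000 − 3/200·(0))/(1+3/200) = 9527/10000 ≈ 0.952700
step 2 [2y] zero: DF = P = 9467/10000 ≈ 0.946700
step 3 [3y] swap r/1=71/2000: DF=(1 − 71/2000·(0.952700+0.946700))/(1+71/2000) = 4503/5000 ≈ 0.900600
step 4 [4y] bond c/1=1/80: DF=(145163/160000 − 1/80·(0.952700+0.946700+0.900600))/(1+1/80) = 1723/2000 ≈ 0.861500
step 5 [5y] swap r/1=1707/44908: DF=(1 − 1707/44908·(0.952700+0.946700+0.900600+0.861500))/(1+1707/44908) = 8293/10000 ≈ 0.829300
step 6 [6y] bond c/1=17/400: DF=(2057641/2000000 − 17/400·(0.952700+0.946700+0.900600+0.861500+0.829300))/(1+17/400) = 4019/5000 ≈ 0.803800
step 7 [7y] bond c/1=9/200: DF=(517169/500000 − 9/200·(0.952700+0.946700+0.900600+0.861500+0.829300+0.803800))/(1+9/200) = 3809/5000 ≈ 0.761800

1 1 9527/10000
2 2 9467/10000
3 3 4503/5000
4 4 1723/2000
5 5 8293/10000
6 6 4019/5000
7 7 3809/5000
DF(5y) = 8293/10000 ≈ 0.829300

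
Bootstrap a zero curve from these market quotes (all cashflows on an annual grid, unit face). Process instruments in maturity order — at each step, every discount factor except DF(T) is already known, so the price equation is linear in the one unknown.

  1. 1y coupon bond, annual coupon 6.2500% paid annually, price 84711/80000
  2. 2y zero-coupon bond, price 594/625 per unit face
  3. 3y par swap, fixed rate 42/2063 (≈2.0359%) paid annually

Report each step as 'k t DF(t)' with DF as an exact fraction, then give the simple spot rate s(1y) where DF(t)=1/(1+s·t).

1 1 4983/5000
2 2 594/625
3 3 2353/2500
s(1y) = (1/(4983/5000) − 1)/(1) = 17/4983 ≈ 0.3412%

step 1 [1y] bond c/1=1/16: DF=(84711/80000 − 1/16·(0))/(1+1/16) = 4983/5000 ≈ 0.996600
step 2 [2y] zero: DF = P = 594/625 ≈ 0.950400
step 3 [3y] swap r/1=42/2063: DF=(1 − 42/2063·(0.996600+0.950400))/(1+42/2063) = 2353/2500 ≈ 0.941200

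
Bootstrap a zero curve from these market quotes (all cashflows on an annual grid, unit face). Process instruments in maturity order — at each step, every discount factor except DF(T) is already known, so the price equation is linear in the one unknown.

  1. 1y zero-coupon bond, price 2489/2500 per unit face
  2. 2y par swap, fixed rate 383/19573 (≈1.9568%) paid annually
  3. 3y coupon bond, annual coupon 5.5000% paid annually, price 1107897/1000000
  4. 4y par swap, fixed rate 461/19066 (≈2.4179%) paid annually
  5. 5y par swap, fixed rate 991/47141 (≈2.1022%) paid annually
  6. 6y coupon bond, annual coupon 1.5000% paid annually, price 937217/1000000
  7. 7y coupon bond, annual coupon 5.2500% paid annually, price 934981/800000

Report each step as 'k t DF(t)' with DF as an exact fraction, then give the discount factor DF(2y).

step 1 [1y] zero: DF = P = 2489/2500 ≈ 0.995600
step 2 [2y] swap r/1=383/19573: DF=(1 − 383/19573·(0.995600))/(1+383/19573) = 9617/10000 ≈ 0.961700
step 3 [3y] bond c/1=11/200: DF=(1107897/1000000 − 11/200·(0.995600+0.961700))/(1+11/200) = 9481/10000 ≈ 0.948100
step 4 [4y] swap r/1=461/19066: DF=(1 − 461/19066·(0.995600+0.961700+0.948100))/(1+461/19066) = 4539/5000 ≈ 0.907800
step 5 [5y] swap r/1=991/47141: DF=(1 − 991/47141·(0.995600+0.961700+0.948100+0.907800))/(1+991/47141) = 9009/10000 ≈ 0.900900
step 6 [6y] bond c/1=3/200: DF=(937217/1000000 − 3/200·(0.995600+0.961700+0.948100+0.907800+0.900900))/(1+3/200) = 8537/10000 ≈ 0.853700
step 7 [7y] bond c/1=21/400: DF=(934981/800000 − 21/400·(0.995600+0.961700+0.948100+0.907800+0.900900+0.853700))/(1+21/400) = 8327/10000 ≈ 0.832700

1 1 2489/2500
2 2 9617/10000
3 3 9481/10000
4 4 4539/5000
5 5 9009/10000
6 6 8537/10000
7 7 8327/10000
DF(2y) = 9617/10000 ≈ 0.961700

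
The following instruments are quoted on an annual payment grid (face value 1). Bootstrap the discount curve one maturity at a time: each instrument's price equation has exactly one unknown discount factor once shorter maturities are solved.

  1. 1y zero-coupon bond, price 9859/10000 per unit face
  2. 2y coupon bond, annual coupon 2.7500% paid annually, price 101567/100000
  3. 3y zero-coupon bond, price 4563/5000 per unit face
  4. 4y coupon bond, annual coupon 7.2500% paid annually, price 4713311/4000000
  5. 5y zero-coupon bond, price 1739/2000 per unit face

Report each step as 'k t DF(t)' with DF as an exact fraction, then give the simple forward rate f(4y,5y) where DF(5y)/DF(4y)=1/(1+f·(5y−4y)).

1 1 9859/10000
2 2 9621/10000
3 3 4563/5000
4 4 9053/10000
5 5 1739/2000
f(4y,5y) = ((9053/10000)/(1739/2000) − 1)/(1) = 358/8695 ≈ 4.1173%

step 1 [1y] zero: DF = P = 9859/10000 ≈ 0.985900
step 2 [2y] bond c/1=11/400: DF=(101567/100000 − 11/400·(0.985900))/(1+11/400) = 9621/10000 ≈ 0.962100
step 3 [3y] zero: DF = P = 4563/5000 ≈ 0.912600
step 4 [4y] bond c/1=29/400: DF=(4713311/4000000 − 29/400·(0.985900+0.962100+0.912600))/(1+29/400) = 9053/10000 ≈ 0.905300
step 5 [5y] zero: DF = P = 1739/2000 ≈ 0.869500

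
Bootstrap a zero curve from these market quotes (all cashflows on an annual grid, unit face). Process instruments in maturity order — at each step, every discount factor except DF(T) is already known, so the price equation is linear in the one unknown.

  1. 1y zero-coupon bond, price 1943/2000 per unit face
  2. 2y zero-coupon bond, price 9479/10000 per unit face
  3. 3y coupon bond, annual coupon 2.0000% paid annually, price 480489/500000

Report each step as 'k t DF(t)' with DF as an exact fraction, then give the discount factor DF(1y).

1 1 1943/2000
2 2 9479/10000
3 3 1809/2000
DF(1y) = 1943/2000 ≈ 0.971500

step 1 [1y] zero: DF = P = 1943/2000 ≈ 0.971500
step 2 [2y] zero: DF = P = 9479/10000 ≈ 0.947900
step 3 [3y] bond c/1=1/50: DF=(480489/500000 − 1/50·(0.971500+0.947900))/(1+1/50) = 1809/2000 ≈ 0.904500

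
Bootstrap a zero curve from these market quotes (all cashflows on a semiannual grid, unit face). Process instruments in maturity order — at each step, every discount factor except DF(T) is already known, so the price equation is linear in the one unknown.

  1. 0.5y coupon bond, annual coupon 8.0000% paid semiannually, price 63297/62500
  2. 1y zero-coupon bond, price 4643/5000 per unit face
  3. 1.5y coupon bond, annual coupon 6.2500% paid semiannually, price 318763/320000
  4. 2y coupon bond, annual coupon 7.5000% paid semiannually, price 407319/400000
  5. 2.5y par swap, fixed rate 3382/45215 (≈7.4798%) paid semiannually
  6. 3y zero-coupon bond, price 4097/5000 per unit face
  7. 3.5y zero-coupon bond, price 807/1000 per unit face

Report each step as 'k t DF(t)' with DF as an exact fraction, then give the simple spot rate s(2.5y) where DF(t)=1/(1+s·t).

step 1 [0.5y] bond c/2=1/25: DF=(63297/62500 − 1/25·(0))/(1+1/25) = 4869/5000 ≈ 0.973800
step 2 [1y] zero: DF = P = 4643/5000 ≈ 0.928600
step 3 [1.5y] bond c/2=1/32: DF=(318763/320000 − 1/32·(0.973800+0.928600))/(1+1/32) = 9083/10000 ≈ 0.908300
step 4 [2y] bond c/2=3/80: DF=(407319/400000 − 3/80·(0.973800+0.928600+0.908300))/(1+3/80) = 8799/10000 ≈ 0.879900
step 5 [2.5y] swap r/2=1691/45215: DF=(1 − 1691/45215·(0.973800+0.928600+0.908300+0.879900))/(1+1691/45215) = 8309/10000 ≈ 0.830900
step 6 [3y] zero: DF = P = 4097/5000 ≈ 0.819400
step 7 [3.5y] zero: DF = P = 807/1000 ≈ 0.807000

1 1/2 4869/5000
2 1 4643/5000
3 3/2 9083/10000
4 2 8799/10000
5 5/2 8309/10000
6 3 4097/5000
7 7/2 807/1000
s(2.5y) = (1/(8309/10000) − 1)/(5/2) = 3382/41545 ≈ 8.1406%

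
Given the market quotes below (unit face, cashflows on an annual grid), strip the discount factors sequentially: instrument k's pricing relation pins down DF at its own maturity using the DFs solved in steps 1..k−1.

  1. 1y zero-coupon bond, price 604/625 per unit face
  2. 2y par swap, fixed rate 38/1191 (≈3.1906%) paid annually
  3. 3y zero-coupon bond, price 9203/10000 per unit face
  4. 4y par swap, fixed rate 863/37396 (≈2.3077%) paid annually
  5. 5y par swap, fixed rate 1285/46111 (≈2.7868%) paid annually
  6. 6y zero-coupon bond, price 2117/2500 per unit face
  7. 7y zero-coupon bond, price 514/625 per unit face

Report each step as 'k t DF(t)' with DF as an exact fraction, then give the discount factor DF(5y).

step 1 [1y] zero: DF = P = 604/625 ≈ 0.966400
step 2 [2y] swap r/1=38/1191: DF=(1 − 38/1191·(0.966400))/(1+38/1191) = 587/625 ≈ 0.939200
step 3 [3y] zero: DF = P = 9203/10000 ≈ 0.920300
step 4 [4y] swap r/1=863/37396: DF=(1 − 863/37396·(0.966400+0.939200+0.920300))/(1+863/37396) = 9137/10000 ≈ 0.913700
step 5 [5y] swap r/1=1285/46111: DF=(1 − 1285/46111·(0.966400+0.939200+0.920300+0.913700))/(1+1285/46111) = 1743/2000 ≈ 0.871500
step 6 [6y] zero: DF = P = 2117/2500 ≈ 0.846800
step 7 [7y] zero: DF = P = 514/625 ≈ 0.822400

1 1 604/625
2 2 587/625
3 3 9203/10000
4 4 9137/10000
5 5 1743/2000
6 6 2117/2500
7 7 514/625
DF(5y) = 1743/2000 ≈ 0.871500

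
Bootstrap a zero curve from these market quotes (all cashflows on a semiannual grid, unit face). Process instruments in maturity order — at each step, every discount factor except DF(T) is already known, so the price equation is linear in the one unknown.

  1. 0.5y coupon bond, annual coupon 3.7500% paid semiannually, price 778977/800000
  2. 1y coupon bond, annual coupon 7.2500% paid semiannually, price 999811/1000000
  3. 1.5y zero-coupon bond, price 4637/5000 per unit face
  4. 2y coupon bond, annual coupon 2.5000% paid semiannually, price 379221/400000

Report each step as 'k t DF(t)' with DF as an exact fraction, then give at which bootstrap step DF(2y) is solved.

1 1/2 4779/5000
2 1 4657/5000
3 3/2 4637/5000
4 2 1127/1250
DF(2y) is solved at step 4

step 1 [0.5y] bond c/2=3/160: DF=(778977/800000 − 3/160·(0))/(1+3/160) = 4779/5000 ≈ 0.955800
step 2 [1y] bond c/2=29/800: DF=(999811/1000000 − 29/800·(0.955800))/(1+29/800) = 4657/5000 ≈ 0.931400
step 3 [1.5y] zero: DF = P = 4637/5000 ≈ 0.927400
step 4 [2y] bond c/2=1/80: DF=(379221/400000 − 1/80·(0.955800+0.931400+0.927400))/(1+1/80) = 1127/1250 ≈ 0.901600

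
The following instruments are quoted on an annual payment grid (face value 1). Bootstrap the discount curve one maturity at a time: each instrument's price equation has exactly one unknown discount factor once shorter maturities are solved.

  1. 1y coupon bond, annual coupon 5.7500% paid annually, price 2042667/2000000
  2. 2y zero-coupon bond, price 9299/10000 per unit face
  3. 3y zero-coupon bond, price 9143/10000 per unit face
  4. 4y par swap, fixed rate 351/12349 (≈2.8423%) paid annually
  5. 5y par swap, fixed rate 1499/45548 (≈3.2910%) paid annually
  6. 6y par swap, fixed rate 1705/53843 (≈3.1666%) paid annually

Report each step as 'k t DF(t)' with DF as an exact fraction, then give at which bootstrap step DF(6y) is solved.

1 1 4829/5000
2 2 9299/10000
3 3 9143/10000
4 4 8947/10000
5 5 8501/10000
6 6 1659/2000
DF(6y) is solved at step 6

step 1 [1y] bond c/1=23/400: DF=(2042667/2000000 − 23/400·(0))/(1+23/400) = 4829/5000 ≈ 0.965800
step 2 [2y] zero: DF = P = 9299/10000 ≈ 0.929900
step 3 [3y] zero: DF = P = 9143/10000 ≈ 0.914300
step 4 [4y] swap r/1=351/12349: DF=(1 − 351/12349·(0.965800+0.929900+0.914300))/(1+351/12349) = 8947/10000 ≈ 0.894700
step 5 [5y] swap r/1=1499/45548: DF=(1 − 1499/45548·(0.965800+0.929900+0.914300+0.894700))/(1+1499/45548) = 8501/10000 ≈ 0.850100
step 6 [6y] swap r/1=1705/53843: DF=(1 − 1705/53843·(0.965800+0.929900+0.914300+0.894700+0.850100))/(1+1705/53843) = 1659/2000 ≈ 0.829500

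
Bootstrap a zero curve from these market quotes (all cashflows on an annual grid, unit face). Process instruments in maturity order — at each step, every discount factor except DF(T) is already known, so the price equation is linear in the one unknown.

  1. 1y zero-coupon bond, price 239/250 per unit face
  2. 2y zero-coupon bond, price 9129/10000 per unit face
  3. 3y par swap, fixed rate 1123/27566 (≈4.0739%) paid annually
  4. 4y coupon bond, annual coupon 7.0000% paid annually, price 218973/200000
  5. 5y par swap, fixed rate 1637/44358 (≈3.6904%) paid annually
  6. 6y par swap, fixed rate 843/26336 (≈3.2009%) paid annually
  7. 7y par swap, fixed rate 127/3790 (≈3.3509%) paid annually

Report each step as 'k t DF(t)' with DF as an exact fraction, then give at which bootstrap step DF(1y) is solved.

1 1 239/250
2 2 9129/10000
3 3 8877/10000
4 4 8429/10000
5 5 8363/10000
6 6 4157/5000
7 7 498/625
DF(1y) is solved at step 1

step 1 [1y] zero: DF = P = 239/250 ≈ 0.956000
step 2 [2y] zero: DF = P = 9129/10000 ≈ 0.912900
step 3 [3y] swap r/1=1123/27566: DF=(1 − 1123/27566·(0.956000+0.912900))/(1+1123/27566) = 8877/10000 ≈ 0.887700
step 4 [4y] bond c/1=7/100: DF=(218973/200000 − 7/100·(0.956000+0.912900+0.887700))/(1+7/100) = 8429/10000 ≈ 0.842900
step 5 [5y] swap r/1=1637/44358: DF=(1 − 1637/44358·(0.956000+0.912900+0.887700+0.842900))/(1+1637/44358) = 8363/10000 ≈ 0.836300
step 6 [6y] swap r/1=843/26336: DF=(1 − 843/26336·(0.956000+0.912900+0.887700+0.842900+0.836300))/(1+843/26336) = 4157/5000 ≈ 0.831400
step 7 [7y] swap r/1=127/3790: DF=(1 − 127/3790·(0.956000+0.912900+0.887700+0.842900+0.836300+0.831400))/(1+127/3790) = 498/625 ≈ 0.796800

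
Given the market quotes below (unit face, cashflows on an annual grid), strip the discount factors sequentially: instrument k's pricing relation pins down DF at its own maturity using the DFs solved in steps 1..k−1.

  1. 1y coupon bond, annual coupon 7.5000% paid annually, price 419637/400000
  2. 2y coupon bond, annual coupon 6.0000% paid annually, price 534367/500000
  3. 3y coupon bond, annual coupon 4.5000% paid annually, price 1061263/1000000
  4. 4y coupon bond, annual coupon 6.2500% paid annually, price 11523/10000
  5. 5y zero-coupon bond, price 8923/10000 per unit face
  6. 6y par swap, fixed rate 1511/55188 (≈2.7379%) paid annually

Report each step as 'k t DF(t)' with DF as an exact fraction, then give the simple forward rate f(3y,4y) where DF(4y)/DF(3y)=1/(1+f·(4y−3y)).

step 1 [1y] bond c/1=3/40: DF=(419637/400000 − 3/40·(0))/(1+3/40) = 9759/10000 ≈ 0.975900
step 2 [2y] bond c/1=3/50: DF=(534367/500000 − 3/50·(0.975900))/(1+3/50) = 953/1000 ≈ 0.953000
step 3 [3y] bond c/1=9/200: DF=(1061263/1000000 − 9/200·(0.975900+0.953000))/(1+9/200) = 373/400 ≈ 0.932500
step 4 [4y] bond c/1=1/16: DF=(11523/10000 − 1/16·(0.975900+0.953000+0.932500))/(1+1/16) = 4581/5000 ≈ 0.916200
step 5 [5y] zero: DF = P = 8923/10000 ≈ 0.892300
step 6 [6y] swap r/1=1511/55188: DF=(1 − 1511/55188·(0.975900+0.953000+0.932500+0.916200+0.892300))/(1+1511/55188) = 8489/10000 ≈ 0.848900

1 1 9759/10000
2 2 953/1000
3 3 373/400
4 4 4581/5000
5 5 8923/10000
6 6 8489/10000
f(3y,4y) = ((373/400)/(4581/5000) − 1)/(1) = 163/9162 ≈ 1.7791%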